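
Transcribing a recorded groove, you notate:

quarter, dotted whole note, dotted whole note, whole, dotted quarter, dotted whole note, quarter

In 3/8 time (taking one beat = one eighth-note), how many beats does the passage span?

One eighth-note beat = 2 sixteenth notes.
Working in sixteenth notes: quarter = 4; dotted whole note = 24; dotted whole note = 24; whole = 16; dotted quarter = 6; dotted whole note = 24; quarter = 4.
Sum: 4 + 24 + 24 + 16 + 6 + 24 + 4 = 102.
102 ÷ 2 = 51 beats.

51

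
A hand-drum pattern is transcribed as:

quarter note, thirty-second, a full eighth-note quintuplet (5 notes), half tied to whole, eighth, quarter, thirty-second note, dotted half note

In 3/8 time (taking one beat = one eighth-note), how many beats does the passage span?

One eighth-note beat = 4 thirty-second notes.
Express everything in thirty-second notes: quarter note = 8; thirty-second = 1; a full eighth-note quintuplet (5 notes) (five quintuplet eighths span one half) = 16; half tied to whole (half + whole) = 48; eighth = 4; quarter = 8; thirty-second note = 1; dotted half note = 24.
Total: 8 + 1 + 16 + 48 + 4 + 8 + 1 + 24 = 110.
110 ÷ 4 = 27.5 beats.

27.5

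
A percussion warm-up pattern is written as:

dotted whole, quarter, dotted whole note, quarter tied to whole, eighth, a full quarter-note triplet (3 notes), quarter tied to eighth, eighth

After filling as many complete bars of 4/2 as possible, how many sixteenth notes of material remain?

26

One bar of 4/2 = 16 eighth notes.
Express everything in eighth notes: dotted whole = 12; quarter = 2; dotted whole note = 12; quarter tied to whole (quarter + whole) = 10; eighth = 1; a full quarter-note triplet (3 notes) (three triplet quarters span one half) = 4; quarter tied to eighth (quarter + eighth) = 3; eighth = 1.
Altogether 12 + 2 + 12 + 10 + 1 + 4 + 3 + 1 = 45.
45 ÷ 16 = 2 complete bars with 13 eighth notes remaining = 26 sixteenth notes.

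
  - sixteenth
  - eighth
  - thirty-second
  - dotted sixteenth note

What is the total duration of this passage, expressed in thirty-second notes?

Express everything in thirty-second notes: sixteenth = 2; eighth = 4; thirty-second = 1; dotted sixteenth note = 3.
Total: 2 + 4 + 1 + 3 = 10 thirty-second notes.

10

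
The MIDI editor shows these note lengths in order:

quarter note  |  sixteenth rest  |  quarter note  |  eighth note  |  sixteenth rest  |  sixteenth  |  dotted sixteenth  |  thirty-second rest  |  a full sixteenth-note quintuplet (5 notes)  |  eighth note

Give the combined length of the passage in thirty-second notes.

42

Express everything in thirty-second notes: quarter note = 8; sixteenth rest = 2; quarter note = 8; eighth note = 4; sixteenth rest = 2; sixteenth = 2; dotted sixteenth = 3; thirty-second rest = 1; a full sixteenth-note quintuplet (5 notes) (five quintuplet sixteenths span one quarter) = 8; eighth note = 4.
Total: 8 + 2 + 8 + 4 + 2 + 2 + 3 + 1 + 8 + 4 = 42 thirty-second notes.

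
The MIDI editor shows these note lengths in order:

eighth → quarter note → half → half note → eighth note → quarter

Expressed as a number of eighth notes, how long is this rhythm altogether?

In eighth notes: eighth = 1; quarter note = 2; half = 4; half note = 4; eighth note = 1; quarter = 2.
Sum: 1 + 2 + 4 + 4 + 1 + 2 = 14 eighth notes.

14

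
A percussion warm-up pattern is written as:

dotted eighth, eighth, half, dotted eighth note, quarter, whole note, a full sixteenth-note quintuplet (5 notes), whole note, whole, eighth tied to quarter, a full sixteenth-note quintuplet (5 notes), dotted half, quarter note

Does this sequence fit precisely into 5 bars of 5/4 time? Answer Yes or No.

No

One bar of 5/4 = 20 sixteenth notes, so 5 bars = 100.
In sixteenth notes: dotted eighth = 3; eighth = 2; half = 8; dotted eighth note = 3; quarter = 4; whole note = 16; a full sixteenth-note quintuplet (5 notes) (five quintuplet sixteenths span one quarter) = 4; whole note = 16; whole = 16; eighth tied to quarter (eighth + quarter) = 6; a full sixteenth-note quintuplet (5 notes) (five quintuplet sixteenths span one quarter) = 4; dotted half = 12; quarter note = 4.
Total: 3 + 2 + 8 + 3 + 4 + 16 + 4 + 16 + 16 + 6 + 4 + 12 + 4 = 98.
98 falls short of 100, so the answer is No.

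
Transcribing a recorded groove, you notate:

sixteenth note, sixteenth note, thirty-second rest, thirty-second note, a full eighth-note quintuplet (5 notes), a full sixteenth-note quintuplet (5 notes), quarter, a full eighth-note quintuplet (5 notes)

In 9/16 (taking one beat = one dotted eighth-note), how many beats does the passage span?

One dotted eighth-note beat = 6 thirty-second notes.
In thirty-second notes: sixteenth note = 2; sixteenth note = 2; thirty-second rest = 1; thirty-second note = 1; a full eighth-note quintuplet (5 notes) (five quintuplet eighths span one half) = 16; a full sixteenth-note quintuplet (5 notes) (five quintuplet sixteenths span one quarter) = 8; quarter = 8; a full eighth-note quintuplet (5 notes) (five quintuplet eighths span one half) = 16.
Adding: 2 + 2 + 1 + 1 + 16 + 8 + 8 + 16 = 54.
54 ÷ 6 = 9 beats.

9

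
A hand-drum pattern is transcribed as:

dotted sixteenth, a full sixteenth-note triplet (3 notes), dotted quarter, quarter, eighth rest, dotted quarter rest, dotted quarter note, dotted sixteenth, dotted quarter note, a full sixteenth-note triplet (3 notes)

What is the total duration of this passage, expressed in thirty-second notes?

74

In thirty-second notes: dotted sixteenth = 3; a full sixteenth-note triplet (3 notes) (three triplet sixteenths span one eighth) = 4; dotted quarter = 12; quarter = 8; eighth rest = 4; dotted quarter rest = 12; dotted quarter note = 12; dotted sixteenth = 3; dotted quarter note = 12; a full sixteenth-note triplet (3 notes) (three triplet sixteenths span one eighth) = 4.
Altogether 3 + 4 + 12 + 8 + 4 + 12 + 12 + 3 + 12 + 4 = 74 thirty-second notes.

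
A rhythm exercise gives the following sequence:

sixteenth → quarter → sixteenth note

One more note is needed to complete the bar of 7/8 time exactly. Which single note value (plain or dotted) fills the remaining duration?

The bar of 7/8 = 14 sixteenth notes.
Express everything in sixteenth notes: sixteenth = 1; quarter = 4; sixteenth note = 1.
Adding: 1 + 4 + 1 = 6.
Remaining: 14 − 6 = 8 sixteenth notes, which is a half note.

half note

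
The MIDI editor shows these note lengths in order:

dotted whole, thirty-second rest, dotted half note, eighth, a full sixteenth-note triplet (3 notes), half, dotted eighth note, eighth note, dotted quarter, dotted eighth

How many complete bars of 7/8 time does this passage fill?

One bar of 7/8 = 28 thirty-second notes.
Express everything in thirty-second notes: dotted whole = 48; thirty-second rest = 1; dotted half note = 24; eighth = 4; a full sixteenth-note triplet (3 notes) (three triplet sixteenths span one eighth) = 4; half = 16; dotted eighth note = 6; eighth note = 4; dotted quarter = 12; dotted eighth = 6.
Total: 48 + 1 + 24 + 4 + 4 + 16 + 6 + 4 + 12 + 6 = 125.
125 ÷ 28 = 4 complete bars with 13 left over.

4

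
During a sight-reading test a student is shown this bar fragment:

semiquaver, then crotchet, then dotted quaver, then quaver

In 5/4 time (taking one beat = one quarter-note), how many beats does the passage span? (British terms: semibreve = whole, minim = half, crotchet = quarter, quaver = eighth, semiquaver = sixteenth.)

2.5

One quarter-note beat = 4 sixteenth notes.
Working in sixteenth notes: semiquaver = 1; crotchet = 4; dotted quaver = 3; quaver = 2.
Adding: 1 + 4 + 3 + 2 = 10.
10 ÷ 4 = 2.5 beats.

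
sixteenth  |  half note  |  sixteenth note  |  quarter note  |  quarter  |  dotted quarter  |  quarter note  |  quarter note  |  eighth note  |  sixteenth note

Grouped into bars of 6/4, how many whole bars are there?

One bar of 6/4 = 24 sixteenth notes.
Convert each value to sixteenth notes: sixteenth = 1; half note = 8; sixteenth note = 1; quarter note = 4; quarter = 4; dotted quarter = 6; quarter note = 4; quarter note = 4; eighth note = 2; sixteenth note = 1.
Sum: 1 + 8 + 1 + 4 + 4 + 6 + 4 + 4 + 2 + 1 = 35.
35 ÷ 24 = 1 complete bar with 11 left over.

1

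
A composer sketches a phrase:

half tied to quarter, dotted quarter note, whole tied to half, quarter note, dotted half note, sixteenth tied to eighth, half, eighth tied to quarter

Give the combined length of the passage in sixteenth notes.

75

Express everything in sixteenth notes: half tied to quarter (half + quarter) = 12; dotted quarter note = 6; whole tied to half (whole + half) = 24; quarter note = 4; dotted half note = 12; sixteenth tied to eighth (sixteenth + eighth) = 3; half = 8; eighth tied to quarter (eighth + quarter) = 6.
Total: 12 + 6 + 24 + 4 + 12 + 3 + 8 + 6 = 75 sixteenth notes.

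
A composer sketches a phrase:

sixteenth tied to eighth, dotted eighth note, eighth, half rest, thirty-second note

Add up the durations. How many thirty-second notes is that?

In thirty-second notes: sixteenth tied to eighth (sixteenth + eighth) = 6; dotted eighth note = 6; eighth = 4; half rest = 16; thirty-second note = 1.
Total: 6 + 6 + 4 + 16 + 1 = 33 thirty-second notes.

33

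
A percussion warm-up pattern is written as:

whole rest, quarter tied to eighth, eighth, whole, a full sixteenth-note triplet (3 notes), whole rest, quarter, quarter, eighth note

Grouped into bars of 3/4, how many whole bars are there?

5

One bar of 3/4 = 6 eighth notes.
Express everything in eighth notes: whole rest = 8; quarter tied to eighth (quarter + eighth) = 3; eighth = 1; whole = 8; a full sixteenth-note triplet (3 notes) (three triplet sixteenths span one eighth) = 1; whole rest = 8; quarter = 2; quarter = 2; eighth note = 1.
Sum: 8 + 3 + 1 + 8 + 1 + 8 + 2 + 2 + 1 = 34.
34 ÷ 6 = 5 complete bars with 4 left over.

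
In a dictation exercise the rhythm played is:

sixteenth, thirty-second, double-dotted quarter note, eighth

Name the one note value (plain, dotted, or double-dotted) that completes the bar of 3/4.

The bar of 3/4 = 24 thirty-second notes.
Express everything in thirty-second notes: sixteenth = 2; thirty-second = 1; double-dotted quarter note = 14; eighth = 4.
Altogether 2 + 1 + 14 + 4 = 21.
Remaining: 24 − 21 = 3 thirty-second notes, which is a dotted sixteenth note.

dotted sixteenth note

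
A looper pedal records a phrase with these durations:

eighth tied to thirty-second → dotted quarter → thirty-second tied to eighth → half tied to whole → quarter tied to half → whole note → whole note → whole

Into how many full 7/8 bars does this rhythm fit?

6

One bar of 7/8 = 28 thirty-second notes.
Working in thirty-second notes: eighth tied to thirty-second (eighth + thirty-second) = 5; dotted quarter = 12; thirty-second tied to eighth (thirty-second + eighth) = 5; half tied to whole (half + whole) = 48; quarter tied to half (quarter + half) = 24; whole note = 32; whole note = 32; whole = 32.
Adding: 5 + 12 + 5 + 48 + 24 + 32 + 32 + 32 = 190.
190 ÷ 28 = 6 complete bars with 22 left over.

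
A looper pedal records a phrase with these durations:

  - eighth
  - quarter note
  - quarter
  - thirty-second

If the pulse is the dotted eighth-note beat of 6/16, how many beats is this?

3.5

One dotted eighth-note beat = 6 thirty-second notes.
Working in thirty-second notes: eighth = 4; quarter note = 8; quarter = 8; thirty-second = 1.
Sum: 4 + 8 + 8 + 1 = 21.
21 ÷ 6 = 3.5 beats.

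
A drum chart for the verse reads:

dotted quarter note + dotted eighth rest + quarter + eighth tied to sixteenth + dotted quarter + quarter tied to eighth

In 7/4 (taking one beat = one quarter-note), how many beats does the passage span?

One quarter-note beat = 4 sixteenth notes.
Convert each value to sixteenth notes: dotted quarter note = 6; dotted eighth rest = 3; quarter = 4; eighth tied to sixteenth (eighth + sixteenth) = 3; dotted quarter = 6; quarter tied to eighth (quarter + eighth) = 6.
Altogether 6 + 3 + 4 + 3 + 6 + 6 = 28.
28 ÷ 4 = 7 beats.

7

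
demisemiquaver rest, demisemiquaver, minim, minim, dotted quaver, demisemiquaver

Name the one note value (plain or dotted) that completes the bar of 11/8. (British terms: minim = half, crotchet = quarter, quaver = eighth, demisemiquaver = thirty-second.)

The bar of 11/8 = 44 thirty-second notes.
Express everything in thirty-second notes: demisemiquaver rest = 1; demisemiquaver = 1; minim = 16; minim = 16; dotted quaver = 6; demisemiquaver = 1.
Sum: 1 + 1 + 16 + 16 + 6 + 1 = 41.
Remaining: 44 − 41 = 3 thirty-second notes, which is a dotted sixteenth note.

dotted sixteenth note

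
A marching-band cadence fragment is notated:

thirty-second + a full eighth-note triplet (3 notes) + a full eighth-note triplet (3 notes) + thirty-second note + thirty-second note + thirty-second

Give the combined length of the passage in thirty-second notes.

20

Working in thirty-second notes: thirty-second = 1; a full eighth-note triplet (3 notes) (three triplet eighths span one quarter) = 8; a full eighth-note triplet (3 notes) (three triplet eighths span one quarter) = 8; thirty-second note = 1; thirty-second note = 1; thirty-second = 1.
Adding: 1 + 8 + 8 + 1 + 1 + 1 = 20 thirty-second notes.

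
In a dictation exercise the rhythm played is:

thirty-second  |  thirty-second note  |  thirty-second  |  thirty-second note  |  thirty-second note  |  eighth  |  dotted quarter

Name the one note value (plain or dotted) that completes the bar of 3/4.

dotted sixteenth note

The bar of 3/4 = 24 thirty-second notes.
Convert each value to thirty-second notes: thirty-second = 1; thirty-second note = 1; thirty-second = 1; thirty-second note = 1; thirty-second note = 1; eighth = 4; dotted quarter = 12.
Adding: 1 + 1 + 1 + 1 + 1 + 4 + 12 = 21.
Remaining: 24 − 21 = 3 thirty-second notes, which is a dotted sixteenth note.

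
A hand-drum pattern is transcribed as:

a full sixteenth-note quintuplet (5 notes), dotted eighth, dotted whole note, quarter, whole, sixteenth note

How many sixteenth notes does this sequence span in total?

Each duration in sixteenth notes: a full sixteenth-note quintuplet (5 notes) (five quintuplet sixteenths span one quarter) = 4; dotted eighth = 3; dotted whole note = 24; quarter = 4; whole = 16; sixteenth note = 1.
Altogether 4 + 3 + 24 + 4 + 16 + 1 = 52 sixteenth notes.

52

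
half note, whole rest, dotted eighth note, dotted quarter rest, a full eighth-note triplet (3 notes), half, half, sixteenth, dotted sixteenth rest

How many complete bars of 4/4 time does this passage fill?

One bar of 4/4 = 32 thirty-second notes.
Each duration in thirty-second notes: half note = 16; whole rest = 32; dotted eighth note = 6; dotted quarter rest = 12; a full eighth-note triplet (3 notes) (three triplet eighths span one quarter) = 8; half = 16; half = 16; sixteenth = 2; dotted sixteenth rest = 3.
Total: 16 + 32 + 6 + 12 + 8 + 16 + 16 + 2 + 3 = 111.
111 ÷ 32 = 3 complete bars with 15 left over.

3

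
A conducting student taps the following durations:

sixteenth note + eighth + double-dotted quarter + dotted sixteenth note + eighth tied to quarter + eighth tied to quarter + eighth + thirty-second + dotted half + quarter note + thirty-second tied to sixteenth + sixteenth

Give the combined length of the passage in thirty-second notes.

89

In thirty-second notes: sixteenth note = 2; eighth = 4; double-dotted quarter = 14; dotted sixteenth note = 3; eighth tied to quarter (eighth + quarter) = 12; eighth tied to quarter (eighth + quarter) = 12; eighth = 4; thirty-second = 1; dotted half = 24; quarter note = 8; thirty-second tied to sixteenth (thirty-second + sixteenth) = 3; sixteenth = 2.
Total: 2 + 4 + 14 + 3 + 12 + 12 + 4 + 1 + 24 + 8 + 3 + 2 = 89 thirty-second notes.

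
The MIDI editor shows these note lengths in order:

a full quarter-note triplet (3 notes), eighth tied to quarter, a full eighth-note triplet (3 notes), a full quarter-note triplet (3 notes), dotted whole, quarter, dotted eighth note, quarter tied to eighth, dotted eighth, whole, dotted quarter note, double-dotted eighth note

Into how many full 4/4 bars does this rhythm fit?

5

One bar of 4/4 = 32 thirty-second notes.
Convert each value to thirty-second notes: a full quarter-note triplet (3 notes) (three triplet quarters span one half) = 16; eighth tied to quarter (eighth + quarter) = 12; a full eighth-note triplet (3 notes) (three triplet eighths span one quarter) = 8; a full quarter-note triplet (3 notes) (three triplet quarters span one half) = 16; dotted whole = 48; quarter = 8; dotted eighth note = 6; quarter tied to eighth (quarter + eighth) = 12; dotted eighth = 6; whole = 32; dotted quarter note = 12; double-dotted eighth note = 7.
Adding: 16 + 12 + 8 + 16 + 48 + 8 + 6 + 12 + 6 + 32 + 12 + 7 = 183.
183 ÷ 32 = 5 complete bars with 23 left over.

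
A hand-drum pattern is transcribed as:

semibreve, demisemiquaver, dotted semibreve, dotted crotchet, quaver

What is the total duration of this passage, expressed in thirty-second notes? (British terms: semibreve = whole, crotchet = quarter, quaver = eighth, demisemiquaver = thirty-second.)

97

In thirty-second notes: semibreve = 32; demisemiquaver = 1; dotted semibreve = 48; dotted crotchet = 12; quaver = 4.
Altogether 32 + 1 + 48 + 12 + 4 = 97 thirty-second notes.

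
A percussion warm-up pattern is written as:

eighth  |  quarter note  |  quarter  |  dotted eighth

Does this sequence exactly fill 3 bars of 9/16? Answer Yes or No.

No

One bar of 9/16 = 9 sixteenth notes, so 3 bars = 27.
In sixteenth notes: eighth = 2; quarter note = 4; quarter = 4; dotted eighth = 3.
Sum: 2 + 4 + 4 + 3 = 13.
13 falls short of 27, so the answer is No.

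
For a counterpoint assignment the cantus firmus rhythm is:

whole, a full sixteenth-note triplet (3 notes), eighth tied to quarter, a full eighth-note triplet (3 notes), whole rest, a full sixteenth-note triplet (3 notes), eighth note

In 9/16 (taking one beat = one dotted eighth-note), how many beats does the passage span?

One dotted eighth-note beat = 3 sixteenth notes.
Convert each value to sixteenth notes: whole = 16; a full sixteenth-note triplet (3 notes) (three triplet sixteenths span one eighth) = 2; eighth tied to quarter (eighth + quarter) = 6; a full eighth-note triplet (3 notes) (three triplet eighths span one quarter) = 4; whole rest = 16; a full sixteenth-note triplet (3 notes) (three triplet sixteenths span one eighth) = 2; eighth note = 2.
Sum: 16 + 2 + 6 + 4 + 16 + 2 + 2 = 48.
48 ÷ 3 = 16 beats.

16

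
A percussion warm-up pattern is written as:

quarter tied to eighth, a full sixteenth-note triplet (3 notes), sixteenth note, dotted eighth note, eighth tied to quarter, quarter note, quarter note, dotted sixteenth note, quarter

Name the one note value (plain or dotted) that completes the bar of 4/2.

thirty-second note

The bar of 4/2 = 64 thirty-second notes.
Each duration in thirty-second notes: quarter tied to eighth (quarter + eighth) = 12; a full sixteenth-note triplet (3 notes) (three triplet sixteenths span one eighth) = 4; sixteenth note = 2; dotted eighth note = 6; eighth tied to quarter (eighth + quarter) = 12; quarter note = 8; quarter note = 8; dotted sixteenth note = 3; quarter = 8.
Adding: 12 + 4 + 2 + 6 + 12 + 8 + 8 + 3 + 8 = 63.
Remaining: 64 − 63 = 1 thirty-second note, which is a thirty-second note.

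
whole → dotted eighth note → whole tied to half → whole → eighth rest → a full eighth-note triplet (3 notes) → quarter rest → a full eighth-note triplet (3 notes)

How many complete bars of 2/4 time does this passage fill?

9

One bar of 2/4 = 8 sixteenth notes.
Working in sixteenth notes: whole = 16; dotted eighth note = 3; whole tied to half (whole + half) = 24; whole = 16; eighth rest = 2; a full eighth-note triplet (3 notes) (three triplet eighths span one quarter) = 4; quarter rest = 4; a full eighth-note triplet (3 notes) (three triplet eighths span one quarter) = 4.
Altogether 16 + 3 + 24 + 16 + 2 + 4 + 4 + 4 = 73.
73 ÷ 8 = 9 complete bars with 1 left over.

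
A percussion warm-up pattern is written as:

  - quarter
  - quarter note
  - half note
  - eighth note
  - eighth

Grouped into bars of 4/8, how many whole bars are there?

One bar of 4/8 = 4 eighth notes.
Each duration in eighth notes: quarter = 2; quarter note = 2; half note = 4; eighth note = 1; eighth = 1.
Total: 2 + 2 + 4 + 1 + 1 = 10.
10 ÷ 4 = 2 complete bars with 2 left over.

2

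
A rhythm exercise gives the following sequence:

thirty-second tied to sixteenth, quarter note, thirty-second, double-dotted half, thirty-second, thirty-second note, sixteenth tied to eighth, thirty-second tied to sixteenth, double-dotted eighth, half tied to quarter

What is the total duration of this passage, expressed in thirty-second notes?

82

Convert each value to thirty-second notes: thirty-second tied to sixteenth (thirty-second + sixteenth) = 3; quarter note = 8; thirty-second = 1; double-dotted half = 28; thirty-second = 1; thirty-second note = 1; sixteenth tied to eighth (sixteenth + eighth) = 6; thirty-second tied to sixteenth (thirty-second + sixteenth) = 3; double-dotted eighth = 7; half tied to quarter (half + quarter) = 24.
Total: 3 + 8 + 1 + 28 + 1 + 1 + 6 + 3 + 7 + 24 = 82 thirty-second notes.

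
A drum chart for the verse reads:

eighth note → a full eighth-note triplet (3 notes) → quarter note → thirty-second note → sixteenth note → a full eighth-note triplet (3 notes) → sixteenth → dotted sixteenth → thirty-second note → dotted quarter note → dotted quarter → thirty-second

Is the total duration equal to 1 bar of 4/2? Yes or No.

No

One bar of 4/2 = 64 thirty-second notes.
Working in thirty-second notes: eighth note = 4; a full eighth-note triplet (3 notes) (three triplet eighths span one quarter) = 8; quarter note = 8; thirty-second note = 1; sixteenth note = 2; a full eighth-note triplet (3 notes) (three triplet eighths span one quarter) = 8; sixteenth = 2; dotted sixteenth = 3; thirty-second note = 1; dotted quarter note = 12; dotted quarter = 12; thirty-second = 1.
Adding: 4 + 8 + 8 + 1 + 2 + 8 + 2 + 3 + 1 + 12 + 12 + 1 = 62.
62 falls short of 64, so the answer is No.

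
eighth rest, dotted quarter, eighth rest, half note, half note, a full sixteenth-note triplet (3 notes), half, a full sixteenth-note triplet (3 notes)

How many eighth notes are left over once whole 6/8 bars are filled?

1

One bar of 6/8 = 6 eighth notes.
Each duration in eighth notes: eighth rest = 1; dotted quarter = 3; eighth rest = 1; half note = 4; half note = 4; a full sixteenth-note triplet (3 notes) (three triplet sixteenths span one eighth) = 1; half = 4; a full sixteenth-note triplet (3 notes) (three triplet sixteenths span one eighth) = 1.
Altogether 1 + 3 + 1 + 4 + 4 + 1 + 4 + 1 = 19.
19 ÷ 6 = 3 complete bars with 1 eighth note remaining.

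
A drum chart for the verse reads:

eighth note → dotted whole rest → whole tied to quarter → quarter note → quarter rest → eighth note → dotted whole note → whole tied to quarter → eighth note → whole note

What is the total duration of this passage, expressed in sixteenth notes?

118

Working in sixteenth notes: eighth note = 2; dotted whole rest = 24; whole tied to quarter (whole + quarter) = 20; quarter note = 4; quarter rest = 4; eighth note = 2; dotted whole note = 24; whole tied to quarter (whole + quarter) = 20; eighth note = 2; whole note = 16.
Total: 2 + 24 + 20 + 4 + 4 + 2 + 24 + 20 + 2 + 16 = 118 sixteenth notes.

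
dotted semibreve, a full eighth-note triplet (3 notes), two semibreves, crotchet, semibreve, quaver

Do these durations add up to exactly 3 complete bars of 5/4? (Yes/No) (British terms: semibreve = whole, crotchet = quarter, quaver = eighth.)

One bar of 5/4 = 10 eighth notes, so 3 bars = 30.
Convert each value to eighth notes: dotted semibreve = 12; a full eighth-note triplet (3 notes) (three triplet eighths span one quarter) = 2; semibreve = 8; semibreve = 8; crotchet = 2; semibreve = 8; quaver = 1.
Adding: 12 + 2 + 8 + 8 + 2 + 8 + 1 = 41.
41 exceeds 30, so the answer is No.

No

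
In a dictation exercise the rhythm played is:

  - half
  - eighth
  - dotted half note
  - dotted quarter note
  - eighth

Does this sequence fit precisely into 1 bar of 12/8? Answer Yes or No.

One bar of 12/8 = 12 eighth notes.
In eighth notes: half = 4; eighth = 1; dotted half note = 6; dotted quarter note = 3; eighth = 1.
Altogether 4 + 1 + 6 + 3 + 1 = 15.
15 exceeds 12, so the answer is No.

No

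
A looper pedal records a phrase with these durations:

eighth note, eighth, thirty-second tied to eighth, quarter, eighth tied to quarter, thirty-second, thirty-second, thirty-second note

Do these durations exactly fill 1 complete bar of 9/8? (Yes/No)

Yes

One bar of 9/8 = 36 thirty-second notes.
Convert each value to thirty-second notes: eighth note = 4; eighth = 4; thirty-second tied to eighth (thirty-second + eighth) = 5; quarter = 8; eighth tied to quarter (eighth + quarter) = 12; thirty-second = 1; thirty-second = 1; thirty-second note = 1.
Sum: 4 + 4 + 5 + 8 + 12 + 1 + 1 + 1 = 36.
36 equals 36, so the answer is Yes.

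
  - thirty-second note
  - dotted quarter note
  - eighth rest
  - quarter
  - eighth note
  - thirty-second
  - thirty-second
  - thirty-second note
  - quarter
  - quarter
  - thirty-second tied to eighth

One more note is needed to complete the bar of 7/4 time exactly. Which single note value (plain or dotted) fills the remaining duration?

The bar of 7/4 = 56 thirty-second notes.
Each duration in thirty-second notes: thirty-second note = 1; dotted quarter note = 12; eighth rest = 4; quarter = 8; eighth note = 4; thirty-second = 1; thirty-second = 1; thirty-second note = 1; quarter = 8; quarter = 8; thirty-second tied to eighth (thirty-second + eighth) = 5.
Total: 1 + 12 + 4 + 8 + 4 + 1 + 1 + 1 + 8 + 8 + 5 = 53.
Remaining: 56 − 53 = 3 thirty-second notes, which is a dotted sixteenth note.

dotted sixteenth note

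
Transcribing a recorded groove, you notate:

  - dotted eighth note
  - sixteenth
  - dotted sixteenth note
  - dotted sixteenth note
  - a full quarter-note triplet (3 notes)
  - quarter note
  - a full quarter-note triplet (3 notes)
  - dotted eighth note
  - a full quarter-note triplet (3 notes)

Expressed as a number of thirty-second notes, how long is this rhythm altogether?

76

Each duration in thirty-second notes: dotted eighth note = 6; sixteenth = 2; dotted sixteenth note = 3; dotted sixteenth note = 3; a full quarter-note triplet (3 notes) (three triplet quarters span one half) = 16; quarter note = 8; a full quarter-note triplet (3 notes) (three triplet quarters span one half) = 16; dotted eighth note = 6; a full quarter-note triplet (3 notes) (three triplet quarters span one half) = 16.
Altogether 6 + 2 + 3 + 3 + 16 + 8 + 16 + 6 + 16 = 76 thirty-second notes.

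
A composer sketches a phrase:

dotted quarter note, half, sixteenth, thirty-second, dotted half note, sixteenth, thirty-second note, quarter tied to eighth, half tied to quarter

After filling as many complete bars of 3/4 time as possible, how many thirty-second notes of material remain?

22

One bar of 3/4 = 24 thirty-second notes.
Convert each value to thirty-second notes: dotted quarter note = 12; half = 16; sixteenth = 2; thirty-second = 1; dotted half note = 24; sixteenth = 2; thirty-second note = 1; quarter tied to eighth (quarter + eighth) = 12; half tied to quarter (half + quarter) = 24.
Adding: 12 + 16 + 2 + 1 + 24 + 2 + 1 + 12 + 24 = 94.
94 ÷ 24 = 3 complete bars with 22 thirty-second notes remaining.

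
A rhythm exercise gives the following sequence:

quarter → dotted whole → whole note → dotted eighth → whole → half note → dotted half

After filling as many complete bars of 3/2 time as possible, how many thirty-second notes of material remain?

One bar of 3/2 = 24 sixteenth notes.
Convert each value to sixteenth notes: quarter = 4; dotted whole = 24; whole note = 16; dotted eighth = 3; whole = 16; half note = 8; dotted half = 12.
Altogether 4 + 24 + 16 + 3 + 16 + 8 + 12 = 83.
83 ÷ 24 = 3 complete bars with 11 sixteenth notes remaining = 22 thirty-second notes.

22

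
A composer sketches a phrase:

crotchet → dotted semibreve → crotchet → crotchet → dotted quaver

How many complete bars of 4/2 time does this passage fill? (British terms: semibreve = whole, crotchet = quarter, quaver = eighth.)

1

One bar of 4/2 = 32 sixteenth notes.
Working in sixteenth notes: crotchet = 4; dotted semibreve = 24; crotchet = 4; crotchet = 4; dotted quaver = 3.
Altogether 4 + 24 + 4 + 4 + 3 = 39.
39 ÷ 32 = 1 complete bar with 7 left over.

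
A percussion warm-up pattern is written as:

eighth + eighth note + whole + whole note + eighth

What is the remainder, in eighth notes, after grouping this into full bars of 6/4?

7

One bar of 6/4 = 12 eighth notes.
Express everything in eighth notes: eighth = 1; eighth note = 1; whole = 8; whole note = 8; eighth = 1.
Sum: 1 + 1 + 8 + 8 + 1 = 19.
19 ÷ 12 = 1 complete bar with 7 eighth notes remaining.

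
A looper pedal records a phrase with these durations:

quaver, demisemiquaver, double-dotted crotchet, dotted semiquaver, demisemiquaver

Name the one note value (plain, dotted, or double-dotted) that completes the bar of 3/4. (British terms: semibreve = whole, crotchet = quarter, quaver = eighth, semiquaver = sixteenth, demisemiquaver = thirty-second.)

The bar of 3/4 = 24 thirty-second notes.
In thirty-second notes: quaver = 4; demisemiquaver = 1; double-dotted crotchet = 14; dotted semiquaver = 3; demisemiquaver = 1.
Adding: 4 + 1 + 14 + 3 + 1 = 23.
Remaining: 24 − 23 = 1 thirty-second note, which is a thirty-second note.

thirty-second note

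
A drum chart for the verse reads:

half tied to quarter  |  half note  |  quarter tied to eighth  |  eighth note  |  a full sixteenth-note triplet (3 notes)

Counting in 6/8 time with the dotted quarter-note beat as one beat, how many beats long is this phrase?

5

One dotted quarter-note beat = 3 eighth notes.
Express everything in eighth notes: half tied to quarter (half + quarter) = 6; half note = 4; quarter tied to eighth (quarter + eighth) = 3; eighth note = 1; a full sixteenth-note triplet (3 notes) (three triplet sixteenths span one eighth) = 1.
Altogether 6 + 4 + 3 + 1 + 1 = 15.
15 ÷ 3 = 5 beats.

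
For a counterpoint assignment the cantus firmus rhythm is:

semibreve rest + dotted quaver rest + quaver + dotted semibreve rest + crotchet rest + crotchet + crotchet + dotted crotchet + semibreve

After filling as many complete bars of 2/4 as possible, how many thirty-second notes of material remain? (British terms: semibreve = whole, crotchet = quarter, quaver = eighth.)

14

One bar of 2/4 = 8 sixteenth notes.
Working in sixteenth notes: semibreve rest = 16; dotted quaver rest = 3; quaver = 2; dotted semibreve rest = 24; crotchet rest = 4; crotchet = 4; crotchet = 4; dotted crotchet = 6; semibreve = 16.
Sum: 16 + 3 + 2 + 24 + 4 + 4 + 4 + 6 + 16 = 79.
79 ÷ 8 = 9 complete bars with 7 sixteenth notes remaining = 14 thirty-second notes.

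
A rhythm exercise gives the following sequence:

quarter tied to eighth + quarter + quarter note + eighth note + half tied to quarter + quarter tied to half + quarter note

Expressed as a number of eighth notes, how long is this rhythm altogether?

Working in eighth notes: quarter tied to eighth (quarter + eighth) = 3; quarter = 2; quarter note = 2; eighth note = 1; half tied to quarter (half + quarter) = 6; quarter tied to half (quarter + half) = 6; quarter note = 2.
Adding: 3 + 2 + 2 + 1 + 6 + 6 + 2 = 22 eighth notes.

22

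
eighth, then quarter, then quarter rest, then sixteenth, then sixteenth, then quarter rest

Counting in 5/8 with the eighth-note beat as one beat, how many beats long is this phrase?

8

One eighth-note beat = 2 sixteenth notes.
Working in sixteenth notes: eighth = 2; quarter = 4; quarter rest = 4; sixteenth = 1; sixteenth = 1; quarter rest = 4.
Altogether 2 + 4 + 4 + 1 + 1 + 4 = 16.
16 ÷ 2 = 8 beats.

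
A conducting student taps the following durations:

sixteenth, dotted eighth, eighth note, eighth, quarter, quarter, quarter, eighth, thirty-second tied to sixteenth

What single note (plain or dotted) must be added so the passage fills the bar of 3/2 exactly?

thirty-second note

The bar of 3/2 = 48 thirty-second notes.
Express everything in thirty-second notes: sixteenth = 2; dotted eighth = 6; eighth note = 4; eighth = 4; quarter = 8; quarter = 8; quarter = 8; eighth = 4; thirty-second tied to sixteenth (thirty-second + sixteenth) = 3.
Sum: 2 + 6 + 4 + 4 + 8 + 8 + 8 + 4 + 3 = 47.
Remaining: 48 − 47 = 1 thirty-second note, which is a thirty-second note.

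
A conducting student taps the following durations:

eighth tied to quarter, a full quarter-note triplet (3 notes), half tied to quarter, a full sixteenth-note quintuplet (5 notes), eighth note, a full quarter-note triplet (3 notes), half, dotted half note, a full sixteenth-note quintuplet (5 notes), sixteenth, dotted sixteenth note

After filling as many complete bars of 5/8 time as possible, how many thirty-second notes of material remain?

13

One bar of 5/8 = 20 thirty-second notes.
Express everything in thirty-second notes: eighth tied to quarter (eighth + quarter) = 12; a full quarter-note triplet (3 notes) (three triplet quarters span one half) = 16; half tied to quarter (half + quarter) = 24; a full sixteenth-note quintuplet (5 notes) (five quintuplet sixteenths span one quarter) = 8; eighth note = 4; a full quarter-note triplet (3 notes) (three triplet quarters span one half) = 16; half = 16; dotted half note = 24; a full sixteenth-note quintuplet (5 notes) (five quintuplet sixteenths span one quarter) = 8; sixteenth = 2; dotted sixteenth note = 3.
Total: 12 + 16 + 24 + 8 + 4 + 16 + 16 + 24 + 8 + 2 + 3 = 133.
133 ÷ 20 = 6 complete bars with 13 thirty-second notes remaining.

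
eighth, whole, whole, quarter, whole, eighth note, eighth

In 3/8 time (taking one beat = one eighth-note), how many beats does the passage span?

29

One eighth-note beat = 2 sixteenth notes.
Convert each value to sixteenth notes: eighth = 2; whole = 16; whole = 16; quarter = 4; whole = 16; eighth note = 2; eighth = 2.
Sum: 2 + 16 + 16 + 4 + 16 + 2 + 2 = 58.
58 ÷ 2 = 29 beats.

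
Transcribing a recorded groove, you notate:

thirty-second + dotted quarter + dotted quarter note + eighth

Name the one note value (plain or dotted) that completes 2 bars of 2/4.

dotted sixteenth note

2 bars of 2/4 = 32 thirty-second notes.
Express everything in thirty-second notes: thirty-second = 1; dotted quarter = 12; dotted quarter note = 12; eighth = 4.
Adding: 1 + 12 + 12 + 4 = 29.
Remaining: 32 − 29 = 3 thirty-second notes, which is a dotted sixteenth note.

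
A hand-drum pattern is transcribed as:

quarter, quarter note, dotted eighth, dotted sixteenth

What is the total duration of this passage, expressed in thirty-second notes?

25

In thirty-second notes: quarter = 8; quarter note = 8; dotted eighth = 6; dotted sixteenth = 3.
Altogether 8 + 8 + 6 + 3 = 25 thirty-second notes.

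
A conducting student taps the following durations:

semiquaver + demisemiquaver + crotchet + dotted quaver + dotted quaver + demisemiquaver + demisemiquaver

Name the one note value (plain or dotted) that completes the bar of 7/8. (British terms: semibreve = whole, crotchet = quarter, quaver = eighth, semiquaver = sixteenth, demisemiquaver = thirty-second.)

The bar of 7/8 = 28 thirty-second notes.
In thirty-second notes: semiquaver = 2; demisemiquaver = 1; crotchet = 8; dotted quaver = 6; dotted quaver = 6; demisemiquaver = 1; demisemiquaver = 1.
Total: 2 + 1 + 8 + 6 + 6 + 1 + 1 = 25.
Remaining: 28 − 25 = 3 thirty-second notes, which is a dotted sixteenth note.

dotted sixteenth note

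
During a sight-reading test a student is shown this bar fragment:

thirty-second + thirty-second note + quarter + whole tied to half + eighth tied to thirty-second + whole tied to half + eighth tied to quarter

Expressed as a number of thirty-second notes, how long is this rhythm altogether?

123

Each duration in thirty-second notes: thirty-second = 1; thirty-second note = 1; quarter = 8; whole tied to half (whole + half) = 48; eighth tied to thirty-second (eighth + thirty-second) = 5; whole tied to half (whole + half) = 48; eighth tied to quarter (eighth + quarter) = 12.
Altogether 1 + 1 + 8 + 48 + 5 + 48 + 12 = 123 thirty-second notes.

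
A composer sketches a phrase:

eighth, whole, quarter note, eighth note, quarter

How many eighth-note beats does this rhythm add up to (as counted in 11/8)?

14

One eighth-note beat = 2 sixteenth notes.
Convert each value to sixteenth notes: eighth = 2; whole = 16; quarter note = 4; eighth note = 2; quarter = 4.
Total: 2 + 16 + 4 + 2 + 4 = 28.
28 ÷ 2 = 14 beats.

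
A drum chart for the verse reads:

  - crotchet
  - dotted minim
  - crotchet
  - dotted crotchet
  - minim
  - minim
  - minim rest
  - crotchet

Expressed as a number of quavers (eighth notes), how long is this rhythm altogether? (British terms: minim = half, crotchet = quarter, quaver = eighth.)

27

Each duration in eighth notes: crotchet = 2; dotted minim = 6; crotchet = 2; dotted crotchet = 3; minim = 4; minim = 4; minim rest = 4; crotchet = 2.
Altogether 2 + 6 + 2 + 3 + 4 + 4 + 4 + 2 = 27 eighth notes.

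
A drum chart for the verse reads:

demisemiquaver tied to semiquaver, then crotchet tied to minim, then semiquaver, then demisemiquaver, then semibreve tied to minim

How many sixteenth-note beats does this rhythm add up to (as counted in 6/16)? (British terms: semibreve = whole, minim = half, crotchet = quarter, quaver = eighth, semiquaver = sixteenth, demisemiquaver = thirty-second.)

One sixteenth-note beat = 2 thirty-second notes.
Convert each value to thirty-second notes: demisemiquaver tied to semiquaver (demisemiquaver + semiquaver) = 3; crotchet tied to minim (crotchet + minim) = 24; semiquaver = 2; demisemiquaver = 1; semibreve tied to minim (semibreve + minim) = 48.
Adding: 3 + 24 + 2 + 1 + 48 = 78.
78 ÷ 2 = 39 beats.

39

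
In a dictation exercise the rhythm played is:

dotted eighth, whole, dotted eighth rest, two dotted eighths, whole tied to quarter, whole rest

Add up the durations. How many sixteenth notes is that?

64

Working in sixteenth notes: dotted eighth = 3; whole = 16; dotted eighth rest = 3; dotted eighth = 3; dotted eighth = 3; whole tied to quarter (whole + quarter) = 20; whole rest = 16.
Adding: 3 + 16 + 3 + 3 + 3 + 20 + 16 = 64 sixteenth notes.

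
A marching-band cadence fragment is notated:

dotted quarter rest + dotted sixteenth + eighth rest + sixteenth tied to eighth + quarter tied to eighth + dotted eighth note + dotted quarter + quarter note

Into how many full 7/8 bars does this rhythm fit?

One bar of 7/8 = 28 thirty-second notes.
Working in thirty-second notes: dotted quarter rest = 12; dotted sixteenth = 3; eighth rest = 4; sixteenth tied to eighth (sixteenth + eighth) = 6; quarter tied to eighth (quarter + eighth) = 12; dotted eighth note = 6; dotted quarter = 12; quarter note = 8.
Sum: 12 + 3 + 4 + 6 + 12 + 6 + 12 + 8 = 63.
63 ÷ 28 = 2 complete bars with 7 left over.

2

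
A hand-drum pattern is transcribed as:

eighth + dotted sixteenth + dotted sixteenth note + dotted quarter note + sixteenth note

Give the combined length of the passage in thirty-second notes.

Each duration in thirty-second notes: eighth = 4; dotted sixteenth = 3; dotted sixteenth note = 3; dotted quarter note = 12; sixteenth note = 2.
Total: 4 + 3 + 3 + 12 + 2 = 24 thirty-second notes.

24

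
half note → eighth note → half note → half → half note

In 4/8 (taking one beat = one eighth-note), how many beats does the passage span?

17

One eighth-note beat = 2 sixteenth notes.
Convert each value to sixteenth notes: half note = 8; eighth note = 2; half note = 8; half = 8; half note = 8.
Altogether 8 + 2 + 8 + 8 + 8 = 34.
34 ÷ 2 = 17 beats.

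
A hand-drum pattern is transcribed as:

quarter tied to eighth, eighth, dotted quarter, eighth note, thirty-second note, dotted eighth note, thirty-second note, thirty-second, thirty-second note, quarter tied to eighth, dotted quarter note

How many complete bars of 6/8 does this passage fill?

2

One bar of 6/8 = 24 thirty-second notes.
Working in thirty-second notes: quarter tied to eighth (quarter + eighth) = 12; eighth = 4; dotted quarter = 12; eighth note = 4; thirty-second note = 1; dotted eighth note = 6; thirty-second note = 1; thirty-second = 1; thirty-second note = 1; quarter tied to eighth (quarter + eighth) = 12; dotted quarter note = 12.
Adding: 12 + 4 + 12 + 4 + 1 + 6 + 1 + 1 + 1 + 12 + 12 = 66.
66 ÷ 24 = 2 complete bars with 18 left over.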